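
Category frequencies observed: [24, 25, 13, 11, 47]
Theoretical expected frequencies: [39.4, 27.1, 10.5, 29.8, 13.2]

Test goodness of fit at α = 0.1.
Chi-square goodness of fit test:
H₀: observed counts match expected distribution
H₁: observed counts differ from expected distribution
df = k - 1 = 4
χ² = Σ(O - E)²/E
   = (24 - 39.4)²/39.4 + (25 - 27.1)²/27.1 + (13 - 10.5)²/10.5 + (11 - 29.8)²/29.8 + (47 - 13.2)²/13.2
   = 6.019 + 0.163 + 0.595 + 11.860 + 86.548
   = 105.19
p-value < 0.0001

Since p-value < α = 0.1, we reject H₀.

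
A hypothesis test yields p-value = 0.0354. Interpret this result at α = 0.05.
Since p = 0.0354 < α = 0.05, reject H₀.
There is sufficient evidence to reject the null hypothesis; the result is statistically significant at the 0.05 level.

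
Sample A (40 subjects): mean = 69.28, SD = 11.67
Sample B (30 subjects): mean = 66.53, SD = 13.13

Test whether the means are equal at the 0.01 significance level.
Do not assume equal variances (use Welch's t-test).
Welch's two-sample t-test:
H₀: μ₁ = μ₂
H₁: μ₁ ≠ μ₂
s₁²/n₁ = 11.67²/40 = 3.4047,  s₂²/n₂ = 13.13²/30 = 5.7466
SE = √(s₁²/n₁ + s₂²/n₂) = √(3.4047 + 5.7466) = 3.0251
df (Welch-Satterthwaite) = (s₁²/n₁ + s₂²/n₂)² / [(s₁²/n₁)²/(n₁-1) + (s₂²/n₂)²/(n₂-1)] ≈ 58.32
t = (x̄₁ - x̄₂) / SE = (69.28 - 66.53) / 3.0251 = 2.75 / 3.0251 = 0.909
p-value = 0.3671

Since p-value > α = 0.01, we fail to reject H₀.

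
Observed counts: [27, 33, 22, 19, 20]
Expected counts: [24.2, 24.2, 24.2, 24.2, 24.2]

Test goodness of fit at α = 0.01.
Chi-square goodness of fit test:
H₀: observed counts match expected distribution
H₁: observed counts differ from expected distribution
df = k - 1 = 4
χ² = Σ(O - E)²/E
   = (27 - 24.2)²/24.2 + (33 - 24.2)²/24.2 + (22 - 24.2)²/24.2 + (19 - 24.2)²/24.2 + (20 - 24.2)²/24.2
   = 0.324 + 3.200 + 0.200 + 1.117 + 0.729
   = 5.57
p-value = 0.2336

Since p-value > α = 0.01, we fail to reject H₀.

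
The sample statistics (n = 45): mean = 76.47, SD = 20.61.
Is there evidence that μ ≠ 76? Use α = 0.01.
One-sample t-test:
H₀: μ = 76
H₁: μ ≠ 76
df = n - 1 = 44
t = (x̄ - μ₀) / (s/√n) = (76.47 - 76) / (20.61/√45) = 0.153
p-value = 0.8791

Since p-value > α = 0.01, we fail to reject H₀.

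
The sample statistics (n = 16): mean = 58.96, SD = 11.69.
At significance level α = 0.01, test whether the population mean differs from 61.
One-sample t-test:
H₀: μ = 61
H₁: μ ≠ 61
df = n - 1 = 15
t = (x̄ - μ₀) / (s/√n) = (58.96 - 61) / (11.69/√16) = -0.698
p-value = 0.4958

Since p-value > α = 0.01, we fail to reject H₀.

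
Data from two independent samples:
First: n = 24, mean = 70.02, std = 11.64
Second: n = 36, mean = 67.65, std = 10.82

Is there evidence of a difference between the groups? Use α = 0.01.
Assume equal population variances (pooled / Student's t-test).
Student's two-sample t-test (equal variances):
H₀: μ₁ = μ₂
H₁: μ₁ ≠ μ₂
df = n₁ + n₂ - 2 = 58
Pooled variance s_p² = [(n₁-1)s₁² + (n₂-1)s₂²] / (n₁ + n₂ - 2) = [(23)(11.64²) + (35)(10.82²)] / 58 = 124.3758
SE = √(s_p²(1/n₁ + 1/n₂)) = √(124.3758 × (1/24 + 1/36)) = 2.9389
t = (x̄₁ - x̄₂) / SE = (70.02 - 67.65) / 2.9389 = 2.37 / 2.9389 = 0.806
p-value = 0.4233

Since p-value > α = 0.01, we fail to reject H₀.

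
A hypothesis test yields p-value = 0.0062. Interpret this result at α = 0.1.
Since p = 0.0062 < α = 0.1, reject H₀.
There is sufficient evidence to reject the null hypothesis; the result is statistically significant at the 0.1 level.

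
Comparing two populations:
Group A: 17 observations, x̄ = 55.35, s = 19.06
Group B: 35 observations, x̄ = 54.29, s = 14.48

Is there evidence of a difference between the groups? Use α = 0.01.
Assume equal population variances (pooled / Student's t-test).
Student's two-sample t-test (equal variances):
H₀: μ₁ = μ₂
H₁: μ₁ ≠ μ₂
df = n₁ + n₂ - 2 = 50
Pooled variance s_p² = [(n₁-1)s₁² + (n₂-1)s₂²] / (n₁ + n₂ - 2) = [(16)(19.06²) + (34)(14.48²)] / 50 = 258.8266
SE = √(s_p²(1/n₁ + 1/n₂)) = √(258.8266 × (1/17 + 1/35)) = 4.7561
t = (x̄₁ - x̄₂) / SE = (55.35 - 54.29) / 4.7561 = 1.06 / 4.7561 = 0.223
p-value = 0.8245

Since p-value > α = 0.01, we fail to reject H₀.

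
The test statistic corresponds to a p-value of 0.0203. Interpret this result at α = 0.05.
Since p = 0.0203 < α = 0.05, reject H₀.
There is sufficient evidence to reject the null hypothesis; the result is statistically significant at the 0.05 level.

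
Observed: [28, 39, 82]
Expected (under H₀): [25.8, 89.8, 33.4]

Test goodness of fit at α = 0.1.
Chi-square goodness of fit test:
H₀: observed counts match expected distribution
H₁: observed counts differ from expected distribution
df = k - 1 = 2
χ² = Σ(O - E)²/E
   = (28 - 25.8)²/25.8 + (39 - 89.8)²/89.8 + (82 - 33.4)²/33.4
   = 0.188 + 28.738 + 70.717
   = 99.64
p-value < 0.0001

Since p-value < α = 0.1, we reject H₀.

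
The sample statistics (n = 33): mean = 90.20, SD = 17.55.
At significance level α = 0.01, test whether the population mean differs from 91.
One-sample t-test:
H₀: μ = 91
H₁: μ ≠ 91
df = n - 1 = 32
t = (x̄ - μ₀) / (s/√n) = (90.20 - 91) / (17.55/√33) = -0.262
p-value = 0.7951

Since p-value > α = 0.01, we fail to reject H₀.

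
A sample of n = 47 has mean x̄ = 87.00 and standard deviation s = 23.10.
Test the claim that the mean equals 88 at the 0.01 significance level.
One-sample t-test:
H₀: μ = 88
H₁: μ ≠ 88
df = n - 1 = 46
t = (x̄ - μ₀) / (s/√n) = (87.00 - 88) / (23.10/√47) = -0.297
p-value = 0.7680

Since p-value > α = 0.01, we fail to reject H₀.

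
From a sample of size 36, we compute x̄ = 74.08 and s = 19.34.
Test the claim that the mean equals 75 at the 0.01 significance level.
One-sample t-test:
H₀: μ = 75
H₁: μ ≠ 75
df = n - 1 = 35
t = (x̄ - μ₀) / (s/√n) = (74.08 - 75) / (19.34/√36) = -0.285
p-value = 0.7770

Since p-value > α = 0.01, we fail to reject H₀.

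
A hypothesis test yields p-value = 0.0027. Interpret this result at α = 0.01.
Since p = 0.0027 < α = 0.01, reject H₀.
There is sufficient evidence to reject the null hypothesis; the result is statistically significant at the 0.01 level.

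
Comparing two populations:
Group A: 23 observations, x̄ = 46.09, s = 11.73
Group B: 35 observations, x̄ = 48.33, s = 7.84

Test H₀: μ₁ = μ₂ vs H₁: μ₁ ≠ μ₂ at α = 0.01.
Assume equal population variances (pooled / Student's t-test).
Student's two-sample t-test (equal variances):
H₀: μ₁ = μ₂
H₁: μ₁ ≠ μ₂
df = n₁ + n₂ - 2 = 56
Pooled variance s_p² = [(n₁-1)s₁² + (n₂-1)s₂²] / (n₁ + n₂ - 2) = [(22)(11.73²) + (34)(7.84²)] / 56 = 91.3728
SE = √(s_p²(1/n₁ + 1/n₂)) = √(91.3728 × (1/23 + 1/35)) = 2.5658
t = (x̄₁ - x̄₂) / SE = (46.09 - 48.33) / 2.5658 = -2.24 / 2.5658 = -0.873
p-value = 0.3864

Since p-value > α = 0.01, we fail to reject H₀.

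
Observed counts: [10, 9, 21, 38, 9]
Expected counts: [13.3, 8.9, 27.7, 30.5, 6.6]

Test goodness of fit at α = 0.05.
Chi-square goodness of fit test:
H₀: observed counts match expected distribution
H₁: observed counts differ from expected distribution
df = k - 1 = 4
χ² = Σ(O - E)²/E
   = (10 - 13.3)²/13.3 + (9 - 8.9)²/8.9 + (21 - 27.7)²/27.7 + (38 - 30.5)²/30.5 + (9 - 6.6)²/6.6
   = 0.819 + 0.001 + 1.621 + 1.844 + 0.873
   = 5.16
p-value = 0.2715

Since p-value > α = 0.05, we fail to reject H₀.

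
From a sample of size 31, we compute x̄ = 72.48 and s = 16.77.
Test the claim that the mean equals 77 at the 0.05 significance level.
One-sample t-test:
H₀: μ = 77
H₁: μ ≠ 77
df = n - 1 = 30
t = (x̄ - μ₀) / (s/√n) = (72.48 - 77) / (16.77/√31) = -1.501
p-value = 0.1439

Since p-value > α = 0.05, we fail to reject H₀.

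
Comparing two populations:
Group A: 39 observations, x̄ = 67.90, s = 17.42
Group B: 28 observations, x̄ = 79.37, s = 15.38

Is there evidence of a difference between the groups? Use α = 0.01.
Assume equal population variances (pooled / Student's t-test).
Student's two-sample t-test (equal variances):
H₀: μ₁ = μ₂
H₁: μ₁ ≠ μ₂
df = n₁ + n₂ - 2 = 65
Pooled variance s_p² = [(n₁-1)s₁² + (n₂-1)s₂²] / (n₁ + n₂ - 2) = [(38)(17.42²) + (27)(15.38²)] / 65 = 275.6622
SE = √(s_p²(1/n₁ + 1/n₂)) = √(275.6622 × (1/39 + 1/28)) = 4.1126
t = (x̄₁ - x̄₂) / SE = (67.90 - 79.37) / 4.1126 = -11.47 / 4.1126 = -2.789
p-value = 0.0069

Since p-value < α = 0.01, we reject H₀.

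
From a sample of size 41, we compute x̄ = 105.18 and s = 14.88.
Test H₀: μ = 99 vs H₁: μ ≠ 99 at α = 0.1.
One-sample t-test:
H₀: μ = 99
H₁: μ ≠ 99
df = n - 1 = 40
t = (x̄ - μ₀) / (s/√n) = (105.18 - 99) / (14.88/√41) = 2.659
p-value = 0.0112

Since p-value < α = 0.1, we reject H₀.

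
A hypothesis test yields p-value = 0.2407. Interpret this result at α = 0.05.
Since p = 0.2407 > α = 0.05, fail to reject H₀.
There is insufficient evidence to reject the null hypothesis; the result is not statistically significant at the 0.05 level.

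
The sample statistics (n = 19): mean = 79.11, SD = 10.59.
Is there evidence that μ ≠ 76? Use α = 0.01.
One-sample t-test:
H₀: μ = 76
H₁: μ ≠ 76
df = n - 1 = 18
t = (x̄ - μ₀) / (s/√n) = (79.11 - 76) / (10.59/√19) = 1.280
p-value = 0.2168

Since p-value > α = 0.01, we fail to reject H₀.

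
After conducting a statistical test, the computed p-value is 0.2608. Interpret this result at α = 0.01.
Since p = 0.2608 > α = 0.01, fail to reject H₀.
There is insufficient evidence to reject the null hypothesis; the result is not statistically significant at the 0.01 level.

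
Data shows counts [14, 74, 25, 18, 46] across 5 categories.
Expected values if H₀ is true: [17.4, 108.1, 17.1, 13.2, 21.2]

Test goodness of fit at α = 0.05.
Chi-square goodness of fit test:
H₀: observed counts match expected distribution
H₁: observed counts differ from expected distribution
df = k - 1 = 4
χ² = Σ(O - E)²/E
   = (14 - 17.4)²/17.4 + (74 - 108.1)²/108.1 + (25 - 17.1)²/17.1 + (18 - 13.2)²/13.2 + (46 - 21.2)²/21.2
   = 0.664 + 10.757 + 3.650 + 1.745 + 29.011
   = 45.83
p-value < 0.0001

Since p-value < α = 0.05, we reject H₀.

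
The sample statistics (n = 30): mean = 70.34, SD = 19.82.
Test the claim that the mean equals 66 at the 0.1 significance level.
One-sample t-test:
H₀: μ = 66
H₁: μ ≠ 66
df = n - 1 = 29
t = (x̄ - μ₀) / (s/√n) = (70.34 - 66) / (19.82/√30) = 1.199
p-value = 0.2401

Since p-value > α = 0.1, we fail to reject H₀.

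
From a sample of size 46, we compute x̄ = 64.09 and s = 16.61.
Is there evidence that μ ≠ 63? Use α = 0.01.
One-sample t-test:
H₀: μ = 63
H₁: μ ≠ 63
df = n - 1 = 45
t = (x̄ - μ₀) / (s/√n) = (64.09 - 63) / (16.61/√46) = 0.445
p-value = 0.6584

Since p-value > α = 0.01, we fail to reject H₀.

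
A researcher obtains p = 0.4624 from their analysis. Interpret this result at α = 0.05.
Since p = 0.4624 > α = 0.05, fail to reject H₀.
There is insufficient evidence to reject the null hypothesis; the result is not statistically significant at the 0.05 level.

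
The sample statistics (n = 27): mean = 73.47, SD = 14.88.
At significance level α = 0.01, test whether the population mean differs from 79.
One-sample t-test:
H₀: μ = 79
H₁: μ ≠ 79
df = n - 1 = 26
t = (x̄ - μ₀) / (s/√n) = (73.47 - 79) / (14.88/√27) = -1.931
p-value = 0.0644

Since p-value > α = 0.01, we fail to reject H₀.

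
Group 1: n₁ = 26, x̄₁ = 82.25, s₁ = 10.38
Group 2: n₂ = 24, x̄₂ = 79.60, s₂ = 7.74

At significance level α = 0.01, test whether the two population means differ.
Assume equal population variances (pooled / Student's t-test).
Student's two-sample t-test (equal variances):
H₀: μ₁ = μ₂
H₁: μ₁ ≠ μ₂
df = n₁ + n₂ - 2 = 48
Pooled variance s_p² = [(n₁-1)s₁² + (n₂-1)s₂²] / (n₁ + n₂ - 2) = [(25)(10.38²) + (23)(7.74²)] / 48 = 84.8226
SE = √(s_p²(1/n₁ + 1/n₂)) = √(84.8226 × (1/26 + 1/24)) = 2.6070
t = (x̄₁ - x̄₂) / SE = (82.25 - 79.60) / 2.6070 = 2.65 / 2.6070 = 1.016
p-value = 0.3145

Since p-value > α = 0.01, we fail to reject H₀.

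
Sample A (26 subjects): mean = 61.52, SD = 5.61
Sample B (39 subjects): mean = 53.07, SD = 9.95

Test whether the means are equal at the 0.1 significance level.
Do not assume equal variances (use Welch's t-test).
Welch's two-sample t-test:
H₀: μ₁ = μ₂
H₁: μ₁ ≠ μ₂
s₁²/n₁ = 5.61²/26 = 1.2105,  s₂²/n₂ = 9.95²/39 = 2.5385
SE = √(s₁²/n₁ + s₂²/n₂) = √(1.2105 + 2.5385) = 1.9362
df (Welch-Satterthwaite) = (s₁²/n₁ + s₂²/n₂)² / [(s₁²/n₁)²/(n₁-1) + (s₂²/n₂)²/(n₂-1)] ≈ 61.59
t = (x̄₁ - x̄₂) / SE = (61.52 - 53.07) / 1.9362 = 8.45 / 1.9362 = 4.364
p-value < 0.0001

Since p-value < α = 0.1, we reject H₀.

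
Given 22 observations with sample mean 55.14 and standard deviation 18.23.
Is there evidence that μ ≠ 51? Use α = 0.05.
One-sample t-test:
H₀: μ = 51
H₁: μ ≠ 51
df = n - 1 = 21
t = (x̄ - μ₀) / (s/√n) = (55.14 - 51) / (18.23/√22) = 1.065
p-value = 0.2989

Since p-value > α = 0.05, we fail to reject H₀.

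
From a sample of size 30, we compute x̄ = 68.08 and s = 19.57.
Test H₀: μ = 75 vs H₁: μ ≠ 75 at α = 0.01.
One-sample t-test:
H₀: μ = 75
H₁: μ ≠ 75
df = n - 1 = 29
t = (x̄ - μ₀) / (s/√n) = (68.08 - 75) / (19.57/√30) = -1.937
p-value = 0.0626

Since p-value > α = 0.01, we fail to reject H₀.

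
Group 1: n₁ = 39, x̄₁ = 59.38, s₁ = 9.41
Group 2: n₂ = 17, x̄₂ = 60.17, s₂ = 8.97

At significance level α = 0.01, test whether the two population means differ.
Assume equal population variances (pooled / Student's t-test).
Student's two-sample t-test (equal variances):
H₀: μ₁ = μ₂
H₁: μ₁ ≠ μ₂
df = n₁ + n₂ - 2 = 54
Pooled variance s_p² = [(n₁-1)s₁² + (n₂-1)s₂²] / (n₁ + n₂ - 2) = [(38)(9.41²) + (16)(8.97²)] / 54 = 86.1519
SE = √(s_p²(1/n₁ + 1/n₂)) = √(86.1519 × (1/39 + 1/17)) = 2.6976
t = (x̄₁ - x̄₂) / SE = (59.38 - 60.17) / 2.6976 = -0.79 / 2.6976 = -0.293
p-value = 0.7708

Since p-value > α = 0.01, we fail to reject H₀.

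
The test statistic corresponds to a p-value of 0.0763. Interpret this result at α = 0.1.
Since p = 0.0763 < α = 0.1, reject H₀.
There is sufficient evidence to reject the null hypothesis; the result is statistically significant at the 0.1 level.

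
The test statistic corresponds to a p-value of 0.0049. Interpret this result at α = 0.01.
Since p = 0.0049 < α = 0.01, reject H₀.
There is sufficient evidence to reject the null hypothesis; the result is statistically significant at the 0.01 level.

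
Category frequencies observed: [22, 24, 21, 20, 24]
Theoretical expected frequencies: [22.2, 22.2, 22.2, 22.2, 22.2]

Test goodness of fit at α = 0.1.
Chi-square goodness of fit test:
H₀: observed counts match expected distribution
H₁: observed counts differ from expected distribution
df = k - 1 = 4
χ² = Σ(O - E)²/E
   = (22 - 22.2)²/22.2 + (24 - 22.2)²/22.2 + (21 - 22.2)²/22.2 + (20 - 22.2)²/22.2 + (24 - 22.2)²/22.2
   = 0.002 + 0.146 + 0.065 + 0.218 + 0.146
   = 0.58
p-value = 0.9656

Since p-value > α = 0.1, we fail to reject H₀.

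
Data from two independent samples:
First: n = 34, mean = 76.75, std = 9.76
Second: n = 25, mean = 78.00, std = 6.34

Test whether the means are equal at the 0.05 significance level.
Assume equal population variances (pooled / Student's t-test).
Student's two-sample t-test (equal variances):
H₀: μ₁ = μ₂
H₁: μ₁ ≠ μ₂
df = n₁ + n₂ - 2 = 57
Pooled variance s_p² = [(n₁-1)s₁² + (n₂-1)s₂²] / (n₁ + n₂ - 2) = [(33)(9.76²) + (24)(6.34²)] / 57 = 72.0736
SE = √(s_p²(1/n₁ + 1/n₂)) = √(72.0736 × (1/34 + 1/25)) = 2.2367
t = (x̄₁ - x̄₂) / SE = (76.75 - 78.00) / 2.2367 = -1.25 / 2.2367 = -0.559
p-value = 0.5784

Since p-value > α = 0.05, we fail to reject H₀.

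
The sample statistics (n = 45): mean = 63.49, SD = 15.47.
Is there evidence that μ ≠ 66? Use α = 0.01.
One-sample t-test:
H₀: μ = 66
H₁: μ ≠ 66
df = n - 1 = 44
t = (x̄ - μ₀) / (s/√n) = (63.49 - 66) / (15.47/√45) = -1.088
p-value = 0.2823

Since p-value > α = 0.01, we fail to reject H₀.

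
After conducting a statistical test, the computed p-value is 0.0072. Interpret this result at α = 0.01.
Since p = 0.0072 < α = 0.01, reject H₀.
There is sufficient evidence to reject the null hypothesis; the result is statistically significant at the 0.01 level.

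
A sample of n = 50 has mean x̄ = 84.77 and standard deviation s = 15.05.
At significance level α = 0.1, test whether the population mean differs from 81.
One-sample t-test:
H₀: μ = 81
H₁: μ ≠ 81
df = n - 1 = 49
t = (x̄ - μ₀) / (s/√n) = (84.77 - 81) / (15.05/√50) = 1.771
p-value = 0.0827

Since p-value < α = 0.1, we reject H₀.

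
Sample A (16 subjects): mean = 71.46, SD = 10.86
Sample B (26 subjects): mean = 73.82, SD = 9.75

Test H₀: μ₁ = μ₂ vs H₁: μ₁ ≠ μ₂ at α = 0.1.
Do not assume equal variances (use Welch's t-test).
Welch's two-sample t-test:
H₀: μ₁ = μ₂
H₁: μ₁ ≠ μ₂
s₁²/n₁ = 10.86²/16 = 7.3712,  s₂²/n₂ = 9.75²/26 = 3.6562
SE = √(s₁²/n₁ + s₂²/n₂) = √(7.3712 + 3.6562) = 3.3208
df (Welch-Satterthwaite) = (s₁²/n₁ + s₂²/n₂)² / [(s₁²/n₁)²/(n₁-1) + (s₂²/n₂)²/(n₂-1)] ≈ 29.25
t = (x̄₁ - x̄₂) / SE = (71.46 - 73.82) / 3.3208 = -2.36 / 3.3208 = -0.711
p-value = 0.4829

Since p-value > α = 0.1, we fail to reject H₀.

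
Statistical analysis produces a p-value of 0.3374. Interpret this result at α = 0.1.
Since p = 0.3374 > α = 0.1, fail to reject H₀.
There is insufficient evidence to reject the null hypothesis; the result is not statistically significant at the 0.1 level.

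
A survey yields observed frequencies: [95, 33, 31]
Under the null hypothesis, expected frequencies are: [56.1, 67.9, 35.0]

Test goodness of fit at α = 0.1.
Chi-square goodness of fit test:
H₀: observed counts match expected distribution
H₁: observed counts differ from expected distribution
df = k - 1 = 2
χ² = Σ(O - E)²/E
   = (95 - 56.1)²/56.1 + (33 - 67.9)²/67.9 + (31 - 35.0)²/35.0
   = 26.973 + 17.938 + 0.457
   = 45.37
p-value < 0.0001

Since p-value < α = 0.1, we reject H₀.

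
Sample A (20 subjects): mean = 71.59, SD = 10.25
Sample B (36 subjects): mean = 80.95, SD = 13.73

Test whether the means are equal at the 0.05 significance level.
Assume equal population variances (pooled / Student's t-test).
Student's two-sample t-test (equal variances):
H₀: μ₁ = μ₂
H₁: μ₁ ≠ μ₂
df = n₁ + n₂ - 2 = 54
Pooled variance s_p² = [(n₁-1)s₁² + (n₂-1)s₂²] / (n₁ + n₂ - 2) = [(19)(10.25²) + (35)(13.73²)] / 54 = 159.1507
SE = √(s_p²(1/n₁ + 1/n₂)) = √(159.1507 × (1/20 + 1/36)) = 3.5183
t = (x̄₁ - x̄₂) / SE = (71.59 - 80.95) / 3.5183 = -9.36 / 3.5183 = -2.660
p-value = 0.0103

Since p-value < α = 0.05, we reject H₀.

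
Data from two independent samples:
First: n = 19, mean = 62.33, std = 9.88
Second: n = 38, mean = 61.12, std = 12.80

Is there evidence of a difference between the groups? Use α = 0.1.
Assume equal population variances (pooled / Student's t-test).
Student's two-sample t-test (equal variances):
H₀: μ₁ = μ₂
H₁: μ₁ ≠ μ₂
df = n₁ + n₂ - 2 = 55
Pooled variance s_p² = [(n₁-1)s₁² + (n₂-1)s₂²] / (n₁ + n₂ - 2) = [(18)(9.88²) + (37)(12.80²)] / 55 = 142.1662
SE = √(s_p²(1/n₁ + 1/n₂)) = √(142.1662 × (1/19 + 1/38)) = 3.3502
t = (x̄₁ - x̄₂) / SE = (62.33 - 61.12) / 3.3502 = 1.21 / 3.3502 = 0.361
p-value = 0.7194

Since p-value > α = 0.1, we fail to reject H₀.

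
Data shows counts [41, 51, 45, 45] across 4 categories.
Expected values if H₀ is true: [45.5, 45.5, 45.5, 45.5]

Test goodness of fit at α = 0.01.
Chi-square goodness of fit test:
H₀: observed counts match expected distribution
H₁: observed counts differ from expected distribution
df = k - 1 = 3
χ² = Σ(O - E)²/E
   = (41 - 45.5)²/45.5 + (51 - 45.5)²/45.5 + (45 - 45.5)²/45.5 + (45 - 45.5)²/45.5
   = 0.445 + 0.665 + 0.005 + 0.005
   = 1.12
p-value = 0.7720

Since p-value > α = 0.01, we fail to reject H₀.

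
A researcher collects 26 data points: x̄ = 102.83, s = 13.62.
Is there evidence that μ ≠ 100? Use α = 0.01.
One-sample t-test:
H₀: μ = 100
H₁: μ ≠ 100
df = n - 1 = 25
t = (x̄ - μ₀) / (s/√n) = (102.83 - 100) / (13.62/√26) = 1.059
p-value = 0.2995

Since p-value > α = 0.01, we fail to reject H₀.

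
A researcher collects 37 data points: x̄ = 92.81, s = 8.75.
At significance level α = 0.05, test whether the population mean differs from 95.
One-sample t-test:
H₀: μ = 95
H₁: μ ≠ 95
df = n - 1 = 36
t = (x̄ - μ₀) / (s/√n) = (92.81 - 95) / (8.75/√37) = -1.522
p-value = 0.1366

Since p-value > α = 0.05, we fail to reject H₀.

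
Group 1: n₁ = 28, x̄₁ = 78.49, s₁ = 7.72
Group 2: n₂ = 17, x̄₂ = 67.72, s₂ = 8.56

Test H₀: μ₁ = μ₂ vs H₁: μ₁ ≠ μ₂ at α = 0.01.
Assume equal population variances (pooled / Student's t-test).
Student's two-sample t-test (equal variances):
H₀: μ₁ = μ₂
H₁: μ₁ ≠ μ₂
df = n₁ + n₂ - 2 = 43
Pooled variance s_p² = [(n₁-1)s₁² + (n₂-1)s₂²] / (n₁ + n₂ - 2) = [(27)(7.72²) + (16)(8.56²)] / 43 = 64.6868
SE = √(s_p²(1/n₁ + 1/n₂)) = √(64.6868 × (1/28 + 1/17)) = 2.4729
t = (x̄₁ - x̄₂) / SE = (78.49 - 67.72) / 2.4729 = 10.77 / 2.4729 = 4.355
p-value = 0.0001

Since p-value < α = 0.01, we reject H₀.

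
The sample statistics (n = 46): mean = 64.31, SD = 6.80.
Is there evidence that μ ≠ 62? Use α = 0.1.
One-sample t-test:
H₀: μ = 62
H₁: μ ≠ 62
df = n - 1 = 45
t = (x̄ - μ₀) / (s/√n) = (64.31 - 62) / (6.80/√46) = 2.304
p-value = 0.0259

Since p-value < α = 0.1, we reject H₀.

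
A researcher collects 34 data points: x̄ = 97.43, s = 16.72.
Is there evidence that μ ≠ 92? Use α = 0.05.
One-sample t-test:
H₀: μ = 92
H₁: μ ≠ 92
df = n - 1 = 33
t = (x̄ - μ₀) / (s/√n) = (97.43 - 92) / (16.72/√34) = 1.894
p-value = 0.0671

Since p-value > α = 0.05, we fail to reject H₀.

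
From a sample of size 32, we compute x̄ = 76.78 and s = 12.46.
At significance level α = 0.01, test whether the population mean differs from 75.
One-sample t-test:
H₀: μ = 75
H₁: μ ≠ 75
df = n - 1 = 31
t = (x̄ - μ₀) / (s/√n) = (76.78 - 75) / (12.46/√32) = 0.808
p-value = 0.4252

Since p-value > α = 0.01, we fail to reject H₀.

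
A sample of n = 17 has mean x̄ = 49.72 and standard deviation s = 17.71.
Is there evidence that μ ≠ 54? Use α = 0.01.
One-sample t-test:
H₀: μ = 54
H₁: μ ≠ 54
df = n - 1 = 16
t = (x̄ - μ₀) / (s/√n) = (49.72 - 54) / (17.71/√17) = -0.996
p-value = 0.3339

Since p-value > α = 0.01, we fail to reject H₀.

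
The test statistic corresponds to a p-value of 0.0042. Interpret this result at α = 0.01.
Since p = 0.0042 < α = 0.01, reject H₀.
There is sufficient evidence to reject the null hypothesis; the result is statistically significant at the 0.01 level.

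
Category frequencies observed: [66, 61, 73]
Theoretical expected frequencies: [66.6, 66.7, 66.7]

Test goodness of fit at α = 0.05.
Chi-square goodness of fit test:
H₀: observed counts match expected distribution
H₁: observed counts differ from expected distribution
df = k - 1 = 2
χ² = Σ(O - E)²/E
   = (66 - 66.6)²/66.6 + (61 - 66.7)²/66.7 + (73 - 66.7)²/66.7
   = 0.005 + 0.487 + 0.595
   = 1.09
p-value = 0.5805

Since p-value > α = 0.05, we fail to reject H₀.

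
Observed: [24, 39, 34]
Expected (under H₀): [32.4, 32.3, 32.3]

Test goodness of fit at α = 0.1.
Chi-square goodness of fit test:
H₀: observed counts match expected distribution
H₁: observed counts differ from expected distribution
df = k - 1 = 2
χ² = Σ(O - E)²/E
   = (24 - 32.4)²/32.4 + (39 - 32.3)²/32.3 + (34 - 32.3)²/32.3
   = 2.178 + 1.390 + 0.089
   = 3.66
p-value = 0.1607

Since p-value > α = 0.1, we fail to reject H₀.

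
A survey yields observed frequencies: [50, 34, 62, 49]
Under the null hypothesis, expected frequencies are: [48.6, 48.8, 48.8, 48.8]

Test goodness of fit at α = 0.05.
Chi-square goodness of fit test:
H₀: observed counts match expected distribution
H₁: observed counts differ from expected distribution
df = k - 1 = 3
χ² = Σ(O - E)²/E
   = (50 - 48.6)²/48.6 + (34 - 48.8)²/48.8 + (62 - 48.8)²/48.8 + (49 - 48.8)²/48.8
   = 0.040 + 4.489 + 3.570 + 0.001
   = 8.10
p-value = 0.0440

Since p-value < α = 0.05, we reject H₀.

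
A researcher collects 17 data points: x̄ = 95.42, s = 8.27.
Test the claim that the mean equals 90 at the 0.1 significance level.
One-sample t-test:
H₀: μ = 90
H₁: μ ≠ 90
df = n - 1 = 16
t = (x̄ - μ₀) / (s/√n) = (95.42 - 90) / (8.27/√17) = 2.702
p-value = 0.0157

Since p-value < α = 0.1, we reject H₀.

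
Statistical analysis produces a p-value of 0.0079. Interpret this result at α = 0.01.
Since p = 0.0079 < α = 0.01, reject H₀.
There is sufficient evidence to reject the null hypothesis; the result is statistically significant at the 0.01 level.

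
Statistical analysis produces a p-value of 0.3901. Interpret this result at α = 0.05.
Since p = 0.3901 > α = 0.05, fail to reject H₀.
There is insufficient evidence to reject the null hypothesis; the result is not statistically significant at the 0.05 level.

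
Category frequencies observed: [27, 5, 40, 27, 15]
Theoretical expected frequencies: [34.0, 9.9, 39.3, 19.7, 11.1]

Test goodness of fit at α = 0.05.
Chi-square goodness of fit test:
H₀: observed counts match expected distribution
H₁: observed counts differ from expected distribution
df = k - 1 = 4
χ² = Σ(O - E)²/E
   = (27 - 34.0)²/34.0 + (5 - 9.9)²/9.9 + (40 - 39.3)²/39.3 + (27 - 19.7)²/19.7 + (15 - 11.1)²/11.1
   = 1.441 + 2.425 + 0.012 + 2.705 + 1.370
   = 7.95
p-value = 0.0933

Since p-value > α = 0.05, we fail to reject H₀.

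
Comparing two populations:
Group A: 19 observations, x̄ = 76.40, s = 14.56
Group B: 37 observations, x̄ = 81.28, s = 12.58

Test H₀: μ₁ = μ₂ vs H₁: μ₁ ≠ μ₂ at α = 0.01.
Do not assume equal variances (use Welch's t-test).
Welch's two-sample t-test:
H₀: μ₁ = μ₂
H₁: μ₁ ≠ μ₂
s₁²/n₁ = 14.56²/19 = 11.1576,  s₂²/n₂ = 12.58²/37 = 4.2772
SE = √(s₁²/n₁ + s₂²/n₂) = √(11.1576 + 4.2772) = 3.9287
df (Welch-Satterthwaite) = (s₁²/n₁ + s₂²/n₂)² / [(s₁²/n₁)²/(n₁-1) + (s₂²/n₂)²/(n₂-1)] ≈ 32.09
t = (x̄₁ - x̄₂) / SE = (76.40 - 81.28) / 3.9287 = -4.88 / 3.9287 = -1.242
p-value = 0.2232

Since p-value > α = 0.01, we fail to reject H₀.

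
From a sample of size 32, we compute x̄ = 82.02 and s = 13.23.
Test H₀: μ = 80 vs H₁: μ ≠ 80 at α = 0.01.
One-sample t-test:
H₀: μ = 80
H₁: μ ≠ 80
df = n - 1 = 31
t = (x̄ - μ₀) / (s/√n) = (82.02 - 80) / (13.23/√32) = 0.864
p-value = 0.3944

Since p-value > α = 0.01, we fail to reject H₀.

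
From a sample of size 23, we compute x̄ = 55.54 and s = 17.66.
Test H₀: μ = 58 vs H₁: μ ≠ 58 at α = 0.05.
One-sample t-test:
H₀: μ = 58
H₁: μ ≠ 58
df = n - 1 = 22
t = (x̄ - μ₀) / (s/√n) = (55.54 - 58) / (17.66/√23) = -0.668
p-value = 0.5111

Since p-value > α = 0.05, we fail to reject H₀.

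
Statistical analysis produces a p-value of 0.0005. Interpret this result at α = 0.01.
Since p = 0.0005 < α = 0.01, reject H₀.
There is sufficient evidence to reject the null hypothesis; the result is statistically significant at the 0.01 level.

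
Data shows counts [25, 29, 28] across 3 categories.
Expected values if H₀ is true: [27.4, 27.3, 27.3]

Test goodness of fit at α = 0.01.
Chi-square goodness of fit test:
H₀: observed counts match expected distribution
H₁: observed counts differ from expected distribution
df = k - 1 = 2
χ² = Σ(O - E)²/E
   = (25 - 27.4)²/27.4 + (29 - 27.3)²/27.3 + (28 - 27.3)²/27.3
   = 0.210 + 0.106 + 0.018
   = 0.33
p-value = 0.8462

Since p-value > α = 0.01, we fail to reject H₀.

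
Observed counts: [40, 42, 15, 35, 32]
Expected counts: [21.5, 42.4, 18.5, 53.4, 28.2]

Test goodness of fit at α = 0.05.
Chi-square goodness of fit test:
H₀: observed counts match expected distribution
H₁: observed counts differ from expected distribution
df = k - 1 = 4
χ² = Σ(O - E)²/E
   = (40 - 21.5)²/21.5 + (42 - 42.4)²/42.4 + (15 - 18.5)²/18.5 + (35 - 53.4)²/53.4 + (32 - 28.2)²/28.2
   = 15.919 + 0.004 + 0.662 + 6.340 + 0.512
   = 23.44
p-value = 0.0001

Since p-value < α = 0.05, we reject H₀.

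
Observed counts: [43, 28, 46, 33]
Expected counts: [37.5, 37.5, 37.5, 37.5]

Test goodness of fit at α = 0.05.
Chi-square goodness of fit test:
H₀: observed counts match expected distribution
H₁: observed counts differ from expected distribution
df = k - 1 = 3
χ² = Σ(O - E)²/E
   = (43 - 37.5)²/37.5 + (28 - 37.5)²/37.5 + (46 - 37.5)²/37.5 + (33 - 37.5)²/37.5
   = 0.807 + 2.407 + 1.927 + 0.540
   = 5.68
p-value = 0.1283

Since p-value > α = 0.05, we fail to reject H₀.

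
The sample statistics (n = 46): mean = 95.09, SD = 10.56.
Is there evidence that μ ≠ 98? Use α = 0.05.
One-sample t-test:
H₀: μ = 98
H₁: μ ≠ 98
df = n - 1 = 45
t = (x̄ - μ₀) / (s/√n) = (95.09 - 98) / (10.56/√46) = -1.869
p-value = 0.0681

Since p-value > α = 0.05, we fail to reject H₀.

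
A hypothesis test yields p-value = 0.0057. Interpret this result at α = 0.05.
Since p = 0.0057 < α = 0.05, reject H₀.
There is sufficient evidence to reject the null hypothesis; the result is statistically significant at the 0.05 level.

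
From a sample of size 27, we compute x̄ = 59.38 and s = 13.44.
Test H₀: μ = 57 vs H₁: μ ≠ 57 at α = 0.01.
One-sample t-test:
H₀: μ = 57
H₁: μ ≠ 57
df = n - 1 = 26
t = (x̄ - μ₀) / (s/√n) = (59.38 - 57) / (13.44/√27) = 0.920
p-value = 0.3660

Since p-value > α = 0.01, we fail to reject H₀.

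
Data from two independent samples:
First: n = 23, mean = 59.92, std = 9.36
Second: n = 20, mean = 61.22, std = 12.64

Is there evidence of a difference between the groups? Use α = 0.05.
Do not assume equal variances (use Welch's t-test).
Welch's two-sample t-test:
H₀: μ₁ = μ₂
H₁: μ₁ ≠ μ₂
s₁²/n₁ = 9.36²/23 = 3.8091,  s₂²/n₂ = 12.64²/20 = 7.9885
SE = √(s₁²/n₁ + s₂²/n₂) = √(3.8091 + 7.9885) = 3.4348
df (Welch-Satterthwaite) = (s₁²/n₁ + s₂²/n₂)² / [(s₁²/n₁)²/(n₁-1) + (s₂²/n₂)²/(n₂-1)] ≈ 34.64
t = (x̄₁ - x̄₂) / SE = (59.92 - 61.22) / 3.4348 = -1.30 / 3.4348 = -0.378
p-value = 0.7074

Since p-value > α = 0.05, we fail to reject H₀.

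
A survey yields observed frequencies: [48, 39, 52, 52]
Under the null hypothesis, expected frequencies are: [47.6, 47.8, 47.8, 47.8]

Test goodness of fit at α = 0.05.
Chi-square goodness of fit test:
H₀: observed counts match expected distribution
H₁: observed counts differ from expected distribution
df = k - 1 = 3
χ² = Σ(O - E)²/E
   = (48 - 47.6)²/47.6 + (39 - 47.8)²/47.8 + (52 - 47.8)²/47.8 + (52 - 47.8)²/47.8
   = 0.003 + 1.620 + 0.369 + 0.369
   = 2.36
p-value = 0.5008

Since p-value > α = 0.05, we fail to reject H₀.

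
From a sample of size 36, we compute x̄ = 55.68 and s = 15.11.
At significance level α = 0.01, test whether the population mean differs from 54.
One-sample t-test:
H₀: μ = 54
H₁: μ ≠ 54
df = n - 1 = 35
t = (x̄ - μ₀) / (s/√n) = (55.68 - 54) / (15.11/√36) = 0.667
p-value = 0.5091

Since p-value > α = 0.01, we fail to reject H₀.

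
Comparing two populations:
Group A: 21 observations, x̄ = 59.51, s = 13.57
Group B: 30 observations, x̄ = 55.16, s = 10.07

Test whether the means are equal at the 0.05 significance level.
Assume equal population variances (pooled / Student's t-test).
Student's two-sample t-test (equal variances):
H₀: μ₁ = μ₂
H₁: μ₁ ≠ μ₂
df = n₁ + n₂ - 2 = 49
Pooled variance s_p² = [(n₁-1)s₁² + (n₂-1)s₂²] / (n₁ + n₂ - 2) = [(20)(13.57²) + (29)(10.07²)] / 49 = 135.1763
SE = √(s_p²(1/n₁ + 1/n₂)) = √(135.1763 × (1/21 + 1/30)) = 3.3080
t = (x̄₁ - x̄₂) / SE = (59.51 - 55.16) / 3.3080 = 4.35 / 3.3080 = 1.315
p-value = 0.1946

Since p-value > α = 0.05, we fail to reject H₀.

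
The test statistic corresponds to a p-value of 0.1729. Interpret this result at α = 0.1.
Since p = 0.1729 > α = 0.1, fail to reject H₀.
There is insufficient evidence to reject the null hypothesis; the result is not statistically significant at the 0.1 level.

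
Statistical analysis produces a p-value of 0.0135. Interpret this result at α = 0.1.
Since p = 0.0135 < α = 0.1, reject H₀.
There is sufficient evidence to reject the null hypothesis; the result is statistically significant at the 0.1 level.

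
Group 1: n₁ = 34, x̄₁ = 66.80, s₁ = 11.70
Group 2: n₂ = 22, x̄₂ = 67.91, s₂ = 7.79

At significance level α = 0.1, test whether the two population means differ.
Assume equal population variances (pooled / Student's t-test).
Student's two-sample t-test (equal variances):
H₀: μ₁ = μ₂
H₁: μ₁ ≠ μ₂
df = n₁ + n₂ - 2 = 54
Pooled variance s_p² = [(n₁-1)s₁² + (n₂-1)s₂²] / (n₁ + n₂ - 2) = [(33)(11.70²) + (21)(7.79²)] / 54 = 107.2544
SE = √(s_p²(1/n₁ + 1/n₂)) = √(107.2544 × (1/34 + 1/22)) = 2.8337
t = (x̄₁ - x̄₂) / SE = (66.80 - 67.91) / 2.8337 = -1.11 / 2.8337 = -0.392
p-value = 0.6968

Since p-value > α = 0.1, we fail to reject H₀.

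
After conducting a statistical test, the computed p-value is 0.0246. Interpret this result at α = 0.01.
Since p = 0.0246 > α = 0.01, fail to reject H₀.
There is insufficient evidence to reject the null hypothesis; the result is not statistically significant at the 0.01 level.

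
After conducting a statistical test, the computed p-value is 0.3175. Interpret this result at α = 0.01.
Since p = 0.3175 > α = 0.01, fail to reject H₀.
There is insufficient evidence to reject the null hypothesis; the result is not statistically significant at the 0.01 level.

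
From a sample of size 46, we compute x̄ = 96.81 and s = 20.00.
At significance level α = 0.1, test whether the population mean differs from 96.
One-sample t-test:
H₀: μ = 96
H₁: μ ≠ 96
df = n - 1 = 45
t = (x̄ - μ₀) / (s/√n) = (96.81 - 96) / (20.00/√46) = 0.275
p-value = 0.7848

Since p-value > α = 0.1, we fail to reject H₀.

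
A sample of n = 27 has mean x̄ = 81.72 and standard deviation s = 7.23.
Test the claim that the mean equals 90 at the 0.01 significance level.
One-sample t-test:
H₀: μ = 90
H₁: μ ≠ 90
df = n - 1 = 26
t = (x̄ - μ₀) / (s/√n) = (81.72 - 90) / (7.23/√27) = -5.951
p-value < 0.0001

Since p-value < α = 0.01, we reject H₀.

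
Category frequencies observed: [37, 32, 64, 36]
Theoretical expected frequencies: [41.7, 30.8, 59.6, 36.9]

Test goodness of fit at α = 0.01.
Chi-square goodness of fit test:
H₀: observed counts match expected distribution
H₁: observed counts differ from expected distribution
df = k - 1 = 3
χ² = Σ(O - E)²/E
   = (37 - 41.7)²/41.7 + (32 - 30.8)²/30.8 + (64 - 59.6)²/59.6 + (36 - 36.9)²/36.9
   = 0.530 + 0.047 + 0.325 + 0.022
   = 0.92
p-value = 0.8198

Since p-value > α = 0.01, we fail to reject H₀.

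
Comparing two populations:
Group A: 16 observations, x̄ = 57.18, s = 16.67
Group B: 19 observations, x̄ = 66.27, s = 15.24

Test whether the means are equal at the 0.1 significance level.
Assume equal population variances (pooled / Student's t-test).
Student's two-sample t-test (equal variances):
H₀: μ₁ = μ₂
H₁: μ₁ ≠ μ₂
df = n₁ + n₂ - 2 = 33
Pooled variance s_p² = [(n₁-1)s₁² + (n₂-1)s₂²] / (n₁ + n₂ - 2) = [(15)(16.67²) + (18)(15.24²)] / 33 = 252.9991
SE = √(s_p²(1/n₁ + 1/n₂)) = √(252.9991 × (1/16 + 1/19)) = 5.3971
t = (x̄₁ - x̄₂) / SE = (57.18 - 66.27) / 5.3971 = -9.09 / 5.3971 = -1.684
p-value = 0.1016

Since p-value > α = 0.1, we fail to reject H₀.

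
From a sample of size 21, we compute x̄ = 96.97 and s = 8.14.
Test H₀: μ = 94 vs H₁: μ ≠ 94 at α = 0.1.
One-sample t-test:
H₀: μ = 94
H₁: μ ≠ 94
df = n - 1 = 20
t = (x̄ - μ₀) / (s/√n) = (96.97 - 94) / (8.14/√21) = 1.672
p-value = 0.1101

Since p-value > α = 0.1, we fail to reject H₀.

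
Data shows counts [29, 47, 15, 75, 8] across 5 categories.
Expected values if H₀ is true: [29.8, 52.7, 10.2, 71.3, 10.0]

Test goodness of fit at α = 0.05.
Chi-square goodness of fit test:
H₀: observed counts match expected distribution
H₁: observed counts differ from expected distribution
df = k - 1 = 4
χ² = Σ(O - E)²/E
   = (29 - 29.8)²/29.8 + (47 - 52.7)²/52.7 + (15 - 10.2)²/10.2 + (75 - 71.3)²/71.3 + (8 - 10.0)²/10.0
   = 0.021 + 0.617 + 2.259 + 0.192 + 0.400
   = 3.49
p-value = 0.4796

Since p-value > α = 0.05, we fail to reject H₀.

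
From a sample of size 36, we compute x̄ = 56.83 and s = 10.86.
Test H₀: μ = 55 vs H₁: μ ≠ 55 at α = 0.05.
One-sample t-test:
H₀: μ = 55
H₁: μ ≠ 55
df = n - 1 = 35
t = (x̄ - μ₀) / (s/√n) = (56.83 - 55) / (10.86/√36) = 1.011
p-value = 0.3189

Since p-value > α = 0.05, we fail to reject H₀.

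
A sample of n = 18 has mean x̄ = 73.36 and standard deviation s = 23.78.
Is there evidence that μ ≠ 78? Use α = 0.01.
One-sample t-test:
H₀: μ = 78
H₁: μ ≠ 78
df = n - 1 = 17
t = (x̄ - μ₀) / (s/√n) = (73.36 - 78) / (23.78/√18) = -0.828
p-value = 0.4192

Since p-value > α = 0.01, we fail to reject H₀.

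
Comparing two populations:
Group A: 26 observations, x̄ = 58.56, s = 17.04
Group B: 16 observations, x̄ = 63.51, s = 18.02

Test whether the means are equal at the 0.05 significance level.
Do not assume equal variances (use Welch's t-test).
Welch's two-sample t-test:
H₀: μ₁ = μ₂
H₁: μ₁ ≠ μ₂
s₁²/n₁ = 17.04²/26 = 11.1678,  s₂²/n₂ = 18.02²/16 = 20.2950
SE = √(s₁²/n₁ + s₂²/n₂) = √(11.1678 + 20.2950) = 5.6092
df (Welch-Satterthwaite) = (s₁²/n₁ + s₂²/n₂)² / [(s₁²/n₁)²/(n₁-1) + (s₂²/n₂)²/(n₂-1)] ≈ 30.51
t = (x̄₁ - x̄₂) / SE = (58.56 - 63.51) / 5.6092 = -4.95 / 5.6092 = -0.882
p-value = 0.3844

Since p-value > α = 0.05, we fail to reject H₀.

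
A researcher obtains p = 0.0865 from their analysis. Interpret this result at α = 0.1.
Since p = 0.0865 < α = 0.1, reject H₀.
There is sufficient evidence to reject the null hypothesis; the result is statistically significant at the 0.1 level.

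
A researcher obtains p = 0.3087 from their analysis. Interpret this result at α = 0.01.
Since p = 0.3087 > α = 0.01, fail to reject H₀.
There is insufficient evidence to reject the null hypothesis; the result is not statistically significant at the 0.01 level.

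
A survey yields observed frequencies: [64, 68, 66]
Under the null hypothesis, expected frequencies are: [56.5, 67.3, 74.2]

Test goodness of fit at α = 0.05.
Chi-square goodness of fit test:
H₀: observed counts match expected distribution
H₁: observed counts differ from expected distribution
df = k - 1 = 2
χ² = Σ(O - E)²/E
   = (64 - 56.5)²/56.5 + (68 - 67.3)²/67.3 + (66 - 74.2)²/74.2
   = 0.996 + 0.007 + 0.906
   = 1.91
p-value = 0.3850

Since p-value > α = 0.05, we fail to reject H₀.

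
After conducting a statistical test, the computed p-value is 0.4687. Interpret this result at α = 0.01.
Since p = 0.4687 > α = 0.01, fail to reject H₀.
There is insufficient evidence to reject the null hypothesis; the result is not statistically significant at the 0.01 level.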